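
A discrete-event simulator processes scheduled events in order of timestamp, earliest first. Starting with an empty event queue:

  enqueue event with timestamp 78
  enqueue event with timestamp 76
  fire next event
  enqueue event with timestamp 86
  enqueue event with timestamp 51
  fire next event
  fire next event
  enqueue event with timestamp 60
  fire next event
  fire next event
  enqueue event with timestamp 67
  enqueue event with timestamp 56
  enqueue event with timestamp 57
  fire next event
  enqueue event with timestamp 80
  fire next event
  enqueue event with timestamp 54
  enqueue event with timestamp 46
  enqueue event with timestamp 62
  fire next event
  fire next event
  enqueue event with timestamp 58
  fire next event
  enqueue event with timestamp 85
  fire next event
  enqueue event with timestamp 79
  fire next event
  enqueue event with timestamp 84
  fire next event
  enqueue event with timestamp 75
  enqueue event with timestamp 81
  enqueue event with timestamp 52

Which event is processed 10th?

58

insert 78 → {78}
insert 76 → {76, 78}
fire next event → 76; now {78}
insert 86 → {78, 86}
insert 51 → {51, 78, 86}
fire next event → 51; now {78, 86}
fire next event → 78; now {86}
insert 60 → {60, 86}
fire next event → 60; now {86}
fire next event → 86; now {}
insert 67 → {67}
insert 56 → {56, 67}
insert 57 → {56, 57, 67}
fire next event → 56; now {57, 67}
insert 80 → {57, 67, 80}
fire next event → 57; now {67, 80}
insert 54 → {54, 67, 80}
insert 46 → {46, 54, 67, 80}
insert 62 → {46, 54, 62, 67, 80}
fire next event → 46; now {54, 62, 67, 80}
fire next event → 54; now {62, 67, 80}
insert 58 → {58, 62, 67, 80}
fire next event → 58; now {62, 67, 80}
insert 85 → {62, 67, 80, 85}
fire next event → 62; now {67, 80, 85}
insert 79 → {67, 79, 80, 85}
fire next event → 67; now {79, 80, 85}
insert 84 → {79, 80, 84, 85}
fire next event → 79; now {80, 84, 85}
insert 75 → {75, 80, 84, 85}
insert 81 → {75, 80, 81, 84, 85}
insert 52 → {52, 75, 80, 81, 84, 85}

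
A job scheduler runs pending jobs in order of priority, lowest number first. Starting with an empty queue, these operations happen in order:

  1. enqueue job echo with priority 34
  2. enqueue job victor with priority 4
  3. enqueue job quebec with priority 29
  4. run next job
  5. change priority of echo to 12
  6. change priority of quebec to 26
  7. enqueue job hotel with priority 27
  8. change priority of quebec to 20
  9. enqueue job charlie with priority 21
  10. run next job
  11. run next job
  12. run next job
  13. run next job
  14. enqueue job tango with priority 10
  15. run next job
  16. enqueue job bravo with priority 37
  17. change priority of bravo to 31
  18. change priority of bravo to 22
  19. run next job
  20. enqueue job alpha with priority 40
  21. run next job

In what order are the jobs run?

victor → echo → quebec → charlie → hotel → tango → bravo → alpha

add echo (priority 34) → {echo:34}
add victor (priority 4) → {victor:4, echo:34}
add quebec (priority 29) → {victor:4, quebec:29, echo:34}
run next job → victor; now {quebec:29, echo:34}
update echo to priority 12 → {echo:12, quebec:29}
update quebec to priority 26 → {echo:12, quebec:26}
add hotel (priority 27) → {echo:12, quebec:26, hotel:27}
update quebec to priority 20 → {echo:12, quebec:20, hotel:27}
add charlie (priority 21) → {echo:12, quebec:20, charlie:21, hotel:27}
run next job → echo; now {quebec:20, charlie:21, hotel:27}
run next job → quebec; now {charlie:21, hotel:27}
run next job → charlie; now {hotel:27}
run next job → hotel; now {}
add tango (priority 10) → {tango:10}
run next job → tango; now {}
add bravo (priority 37) → {bravo:37}
update bravo to priority 31 → {bravo:31}
update bravo to priority 22 → {bravo:22}
run next job → bravo; now {}
add alpha (priority 40) → {alpha:40}
run next job → alpha; now {}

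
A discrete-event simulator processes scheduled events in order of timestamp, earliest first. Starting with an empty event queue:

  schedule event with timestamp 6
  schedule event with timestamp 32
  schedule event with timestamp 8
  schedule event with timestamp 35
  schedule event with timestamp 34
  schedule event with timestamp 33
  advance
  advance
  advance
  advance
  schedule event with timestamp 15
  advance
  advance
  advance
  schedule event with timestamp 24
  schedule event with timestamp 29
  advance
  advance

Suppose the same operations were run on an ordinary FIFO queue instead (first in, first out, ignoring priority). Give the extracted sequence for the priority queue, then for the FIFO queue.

insert 6 → {6}
insert 32 → {6, 32}
insert 8 → {6, 8, 32}
insert 35 → {6, 8, 32, 35}
insert 34 → {6, 8, 32, 34, 35}
insert 33 → {6, 8, 32, 33, 34, 35}
advance → 6; now {8, 32, 33, 34, 35}
advance → 8; now {32, 33, 34, 35}
advance → 32; now {33, 34, 35}
advance → 33; now {34, 35}
insert 15 → {15, 34, 35}
advance → 15; now {34, 35}
advance → 34; now {35}
advance → 35; now {}
insert 24 → {24}
insert 29 → {24, 29}
advance → 24; now {29}
advance → 29; now {}

priority queue: [6, 8, 32, 33, 15, 34, 35, 24, 29]; FIFO queue: [6, 32, 8, 35, 34, 33, 15, 24, 29]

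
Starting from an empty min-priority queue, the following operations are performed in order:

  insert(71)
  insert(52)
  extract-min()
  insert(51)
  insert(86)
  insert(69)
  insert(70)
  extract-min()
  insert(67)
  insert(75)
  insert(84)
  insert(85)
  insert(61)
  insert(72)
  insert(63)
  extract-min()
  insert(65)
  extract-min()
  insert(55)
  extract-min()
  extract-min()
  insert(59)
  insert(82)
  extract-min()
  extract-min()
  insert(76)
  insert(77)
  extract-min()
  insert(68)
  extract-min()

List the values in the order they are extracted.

insert 71 → {71}
insert 52 → {52, 71}
extract-min → 52; now {71}
insert 51 → {51, 71}
insert 86 → {51, 71, 86}
insert 69 → {51, 69, 71, 86}
insert 70 → {51, 69, 70, 71, 86}
extract-min → 51; now {69, 70, 71, 86}
insert 67 → {67, 69, 70, 71, 86}
insert 75 → {67, 69, 70, 71, 75, 86}
insert 84 → {67, 69, 70, 71, 75, 84, 86}
insert 85 → {67, 69, 70, 71, 75, 84, 85, 86}
insert 61 → {61, 67, 69, 70, 71, 75, 84, 85, 86}
insert 72 → {61, 67, 69, 70, 71, 72, 75, 84, 85, 86}
insert 63 → {61, 63, 67, 69, 70, 71, 72, 75, 84, 85, 86}
extract-min → 61; now {63, 67, 69, 70, 71, 72, 75, 84, 85, 86}
insert 65 → {63, 65, 67, 69, 70, 71, 72, 75, 84, 85, 86}
extract-min → 63; now {65, 67, 69, 70, 71, 72, 75, 84, 85, 86}
insert 55 → {55, 65, 67, 69, 70, 71, 72, 75, 84, 85, 86}
extract-min → 55; now {65, 67, 69, 70, 71, 72, 75, 84, 85, 86}
extract-min → 65; now {67, 69, 70, 71, 72, 75, 84, 85, 86}
insert 59 → {59, 67, 69, 70, 71, 72, 75, 84, 85, 86}
insert 82 → {59, 67, 69, 70, 71, 72, 75, 82, 84, 85, 86}
extract-min → 59; now {67, 69, 70, 71, 72, 75, 82, 84, 85, 86}
extract-min → 67; now {69, 70, 71, 72, 75, 82, 84, 85, 86}
insert 76 → {69, 70, 71, 72, 75, 76, 82, 84, 85, 86}
insert 77 → {69, 70, 71, 72, 75, 76, 77, 82, 84, 85, 86}
extract-min → 69; now {70, 71, 72, 75, 76, 77, 82, 84, 85, 86}
insert 68 → {68, 70, 71, 72, 75, 76, 77, 82, 84, 85, 86}
extract-min → 68; now {70, 71, 72, 75, 76, 77, 82, 84, 85, 86}

52, 51, 61, 63, 55, 65, 59, 67, 69, 68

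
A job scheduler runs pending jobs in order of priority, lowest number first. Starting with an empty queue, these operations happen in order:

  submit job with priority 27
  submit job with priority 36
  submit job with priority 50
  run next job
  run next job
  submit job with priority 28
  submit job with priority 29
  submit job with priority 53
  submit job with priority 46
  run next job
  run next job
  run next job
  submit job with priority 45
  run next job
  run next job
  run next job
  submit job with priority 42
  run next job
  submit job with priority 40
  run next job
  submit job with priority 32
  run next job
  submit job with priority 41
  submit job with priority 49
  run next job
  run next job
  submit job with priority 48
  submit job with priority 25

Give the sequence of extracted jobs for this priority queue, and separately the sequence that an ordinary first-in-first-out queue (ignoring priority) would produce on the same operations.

insert 27 → {27}
insert 36 → {27, 36}
insert 50 → {27, 36, 50}
run next job → 27; now {36, 50}
run next job → 36; now {50}
insert 28 → {28, 50}
insert 29 → {28, 29, 50}
insert 53 → {28, 29, 50, 53}
insert 46 → {28, 29, 46, 50, 53}
run next job → 28; now {29, 46, 50, 53}
run next job → 29; now {46, 50, 53}
run next job → 46; now {50, 53}
insert 45 → {45, 50, 53}
run next job → 45; now {50, 53}
run next job → 50; now {53}
run next job → 53; now {}
insert 42 → {42}
run next job → 42; now {}
insert 40 → {40}
run next job → 40; now {}
insert 32 → {32}
run next job → 32; now {}
insert 41 → {41}
insert 49 → {41, 49}
run next job → 41; now {49}
run next job → 49; now {}
insert 48 → {48}
insert 25 → {25, 48}

priority queue: [27, 36, 28, 29, 46, 45, 50, 53, 42, 40, 32, 41, 49]; FIFO queue: 27, 36, 50, 28, 29, 53, 46, 45, 42, 40, 32, 41, 49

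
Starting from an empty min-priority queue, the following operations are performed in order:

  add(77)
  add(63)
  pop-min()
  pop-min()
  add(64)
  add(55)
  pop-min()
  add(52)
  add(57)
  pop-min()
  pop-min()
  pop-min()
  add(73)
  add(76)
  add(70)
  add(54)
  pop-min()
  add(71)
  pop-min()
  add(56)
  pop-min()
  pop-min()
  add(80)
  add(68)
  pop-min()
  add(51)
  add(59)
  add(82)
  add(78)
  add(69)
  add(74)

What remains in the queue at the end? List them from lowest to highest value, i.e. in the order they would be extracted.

51 → 59 → 69 → 73 → 74 → 76 → 78 → 80 → 82

insert 77 → {77}
insert 63 → {63, 77}
pop-min → 63; now {77}
pop-min → 77; now {}
insert 64 → {64}
insert 55 → {55, 64}
pop-min → 55; now {64}
insert 52 → {52, 64}
insert 57 → {52, 57, 64}
pop-min → 52; now {57, 64}
pop-min → 57; now {64}
pop-min → 64; now {}
insert 73 → {73}
insert 76 → {73, 76}
insert 70 → {70, 73, 76}
insert 54 → {54, 70, 73, 76}
pop-min → 54; now {70, 73, 76}
insert 71 → {70, 71, 73, 76}
pop-min → 70; now {71, 73, 76}
insert 56 → {56, 71, 73, 76}
pop-min → 56; now {71, 73, 76}
pop-min → 71; now {73, 76}
insert 80 → {73, 76, 80}
insert 68 → {68, 73, 76, 80}
pop-min → 68; now {73, 76, 80}
insert 51 → {51, 73, 76, 80}
insert 59 → {51, 59, 73, 76, 80}
insert 82 → {51, 59, 73, 76, 80, 82}
insert 78 → {51, 59, 73, 76, 78, 80, 82}
insert 69 → {51, 59, 69, 73, 76, 78, 80, 82}
insert 74 → {51, 59, 69, 73, 74, 76, 78, 80, 82}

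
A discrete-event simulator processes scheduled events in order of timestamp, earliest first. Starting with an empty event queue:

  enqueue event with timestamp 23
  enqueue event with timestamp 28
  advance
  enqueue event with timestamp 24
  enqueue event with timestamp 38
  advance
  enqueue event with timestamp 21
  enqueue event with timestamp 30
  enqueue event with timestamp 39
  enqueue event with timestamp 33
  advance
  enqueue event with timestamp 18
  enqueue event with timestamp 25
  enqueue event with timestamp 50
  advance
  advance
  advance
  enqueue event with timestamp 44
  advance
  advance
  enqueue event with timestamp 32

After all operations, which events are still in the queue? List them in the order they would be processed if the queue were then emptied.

insert 23 → {23}
insert 28 → {23, 28}
advance → 23; now {28}
insert 24 → {24, 28}
insert 38 → {24, 28, 38}
advance → 24; now {28, 38}
insert 21 → {21, 28, 38}
insert 30 → {21, 28, 30, 38}
insert 39 → {21, 28, 30, 38, 39}
insert 33 → {21, 28, 30, 33, 38, 39}
advance → 21; now {28, 30, 33, 38, 39}
insert 18 → {18, 28, 30, 33, 38, 39}
insert 25 → {18, 25, 28, 30, 33, 38, 39}
insert 50 → {18, 25, 28, 30, 33, 38, 39, 50}
advance → 18; now {25, 28, 30, 33, 38, 39, 50}
advance → 25; now {28, 30, 33, 38, 39, 50}
advance → 28; now {30, 33, 38, 39, 50}
insert 44 → {30, 33, 38, 39, 44, 50}
advance → 30; now {33, 38, 39, 44, 50}
advance → 33; now {38, 39, 44, 50}
insert 32 → {32, 38, 39, 44, 50}

[32, 38, 39, 44, 50]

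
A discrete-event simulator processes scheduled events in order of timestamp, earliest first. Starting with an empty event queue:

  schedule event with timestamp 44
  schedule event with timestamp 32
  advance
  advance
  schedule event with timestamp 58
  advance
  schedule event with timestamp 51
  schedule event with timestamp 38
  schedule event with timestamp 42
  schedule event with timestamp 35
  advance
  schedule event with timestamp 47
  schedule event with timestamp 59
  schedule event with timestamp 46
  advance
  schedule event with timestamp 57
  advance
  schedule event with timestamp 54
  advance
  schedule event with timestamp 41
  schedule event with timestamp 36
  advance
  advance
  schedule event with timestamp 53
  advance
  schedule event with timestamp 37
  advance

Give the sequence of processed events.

insert 44 → {44}
insert 32 → {32, 44}
advance → 32; now {44}
advance → 44; now {}
insert 58 → {58}
advance → 58; now {}
insert 51 → {51}
insert 38 → {38, 51}
insert 42 → {38, 42, 51}
insert 35 → {35, 38, 42, 51}
advance → 35; now {38, 42, 51}
insert 47 → {38, 42, 47, 51}
insert 59 → {38, 42, 47, 51, 59}
insert 46 → {38, 42, 46, 47, 51, 59}
advance → 38; now {42, 46, 47, 51, 59}
insert 57 → {42, 46, 47, 51, 57, 59}
advance → 42; now {46, 47, 51, 57, 59}
insert 54 → {46, 47, 51, 54, 57, 59}
advance → 46; now {47, 51, 54, 57, 59}
insert 41 → {41, 47, 51, 54, 57, 59}
insert 36 → {36, 41, 47, 51, 54, 57, 59}
advance → 36; now {41, 47, 51, 54, 57, 59}
advance → 41; now {47, 51, 54, 57, 59}
insert 53 → {47, 51, 53, 54, 57, 59}
advance → 47; now {51, 53, 54, 57, 59}
insert 37 → {37, 51, 53, 54, 57, 59}
advance → 37; now {51, 53, 54, 57, 59}

32 → 44 → 58 → 35 → 38 → 42 → 46 → 36 → 41 → 47 → 37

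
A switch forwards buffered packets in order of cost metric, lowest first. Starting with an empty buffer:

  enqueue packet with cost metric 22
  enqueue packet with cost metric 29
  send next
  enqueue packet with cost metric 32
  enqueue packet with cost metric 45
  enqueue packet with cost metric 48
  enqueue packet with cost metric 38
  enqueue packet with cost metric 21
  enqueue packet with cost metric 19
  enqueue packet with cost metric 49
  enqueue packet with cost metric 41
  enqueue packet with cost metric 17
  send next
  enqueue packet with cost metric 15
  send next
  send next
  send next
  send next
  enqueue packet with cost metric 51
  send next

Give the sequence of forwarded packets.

insert 22 → {22}
insert 29 → {22, 29}
send next → 22; now {29}
insert 32 → {29, 32}
insert 45 → {29, 32, 45}
insert 48 → {29, 32, 45, 48}
insert 38 → {29, 32, 38, 45, 48}
insert 21 → {21, 29, 32, 38, 45, 48}
insert 19 → {19, 21, 29, 32, 38, 45, 48}
insert 49 → {19, 21, 29, 32, 38, 45, 48, 49}
insert 41 → {19, 21, 29, 32, 38, 41, 45, 48, 49}
insert 17 → {17, 19, 21, 29, 32, 38, 41, 45, 48, 49}
send next → 17; now {19, 21, 29, 32, 38, 41, 45, 48, 49}
insert 15 → {15, 19, 21, 29, 32, 38, 41, 45, 48, 49}
send next → 15; now {19, 21, 29, 32, 38, 41, 45, 48, 49}
send next → 19; now {21, 29, 32, 38, 41, 45, 48, 49}
send next → 21; now {29, 32, 38, 41, 45, 48, 49}
send next → 29; now {32, 38, 41, 45, 48, 49}
insert 51 → {32, 38, 41, 45, 48, 49, 51}
send next → 32; now {38, 41, 45, 48, 49, 51}

[22, 17, 15, 19, 21, 29, 32]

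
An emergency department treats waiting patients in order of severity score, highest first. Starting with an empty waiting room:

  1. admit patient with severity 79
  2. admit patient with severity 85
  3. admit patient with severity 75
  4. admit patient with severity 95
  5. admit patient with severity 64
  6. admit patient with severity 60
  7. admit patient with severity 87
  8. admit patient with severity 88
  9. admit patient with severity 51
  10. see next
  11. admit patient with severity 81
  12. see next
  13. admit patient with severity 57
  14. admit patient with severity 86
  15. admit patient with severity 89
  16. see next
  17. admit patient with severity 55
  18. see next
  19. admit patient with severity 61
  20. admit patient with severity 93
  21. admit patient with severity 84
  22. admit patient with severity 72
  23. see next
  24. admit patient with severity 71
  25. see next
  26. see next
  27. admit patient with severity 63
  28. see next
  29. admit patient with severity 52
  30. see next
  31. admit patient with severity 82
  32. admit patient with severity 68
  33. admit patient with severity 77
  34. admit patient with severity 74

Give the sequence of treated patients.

[95, 88, 89, 87, 93, 86, 85, 84, 81]

insert 79 → {79}
insert 85 → {85, 79}
insert 75 → {85, 79, 75}
insert 95 → {95, 85, 79, 75}
insert 64 → {95, 85, 79, 75, 64}
insert 60 → {95, 85, 79, 75, 64, 60}
insert 87 → {95, 87, 85, 79, 75, 64, 60}
insert 88 → {95, 88, 87, 85, 79, 75, 64, 60}
insert 51 → {95, 88, 87, 85, 79, 75, 64, 60, 51}
see next → 95; now {88, 87, 85, 79, 75, 64, 60, 51}
insert 81 → {88, 87, 85, 81, 79, 75, 64, 60, 51}
see next → 88; now {87, 85, 81, 79, 75, 64, 60, 51}
insert 57 → {87, 85, 81, 79, 75, 64, 60, 57, 51}
insert 86 → {87, 86, 85, 81, 79, 75, 64, 60, 57, 51}
insert 89 → {89, 87, 86, 85, 81, 79, 75, 64, 60, 57, 51}
see next → 89; now {87, 86, 85, 81, 79, 75, 64, 60, 57, 51}
insert 55 → {87, 86, 85, 81, 79, 75, 64, 60, 57, 55, 51}
see next → 87; now {86, 85, 81, 79, 75, 64, 60, 57, 55, 51}
insert 61 → {86, 85, 81, 79, 75, 64, 61, 60, 57, 55, 51}
insert 93 → {93, 86, 85, 81, 79, 75, 64, 61, 60, 57, 55, 51}
insert 84 → {93, 86, 85, 84, 81, 79, 75, 64, 61, 60, 57, 55, 51}
insert 72 → {93, 86, 85, 84, 81, 79, 75, 72, 64, 61, 60, 57, 55, 51}
see next → 93; now {86, 85, 84, 81, 79, 75, 72, 64, 61, 60, 57, 55, 51}
insert 71 → {86, 85, 84, 81, 79, 75, 72, 71, 64, 61, 60, 57, 55, 51}
see next → 86; now {85, 84, 81, 79, 75, 72, 71, 64, 61, 60, 57, 55, 51}
see next → 85; now {84, 81, 79, 75, 72, 71, 64, 61, 60, 57, 55, 51}
insert 63 → {84, 81, 79, 75, 72, 71, 64, 63, 61, 60, 57, 55, 51}
see next → 84; now {81, 79, 75, 72, 71, 64, 63, 61, 60, 57, 55, 51}
insert 52 → {81, 79, 75, 72, 71, 64, 63, 61, 60, 57, 55, 52, 51}
see next → 81; now {79, 75, 72, 71, 64, 63, 61, 60, 57, 55, 52, 51}
insert 82 → {82, 79, 75, 72, 71, 64, 63, 61, 60, 57, 55, 52, 51}
insert 68 → {82, 79, 75, 72, 71, 68, 64, 63, 61, 60, 57, 55, 52, 51}
insert 77 → {82, 79, 77, 75, 72, 71, 68, 64, 63, 61, 60, 57, 55, 52, 51}
insert 74 → {82, 79, 77, 75, 74, 72, 71, 68, 64, 63, 61, 60, 57, 55, 52, 51}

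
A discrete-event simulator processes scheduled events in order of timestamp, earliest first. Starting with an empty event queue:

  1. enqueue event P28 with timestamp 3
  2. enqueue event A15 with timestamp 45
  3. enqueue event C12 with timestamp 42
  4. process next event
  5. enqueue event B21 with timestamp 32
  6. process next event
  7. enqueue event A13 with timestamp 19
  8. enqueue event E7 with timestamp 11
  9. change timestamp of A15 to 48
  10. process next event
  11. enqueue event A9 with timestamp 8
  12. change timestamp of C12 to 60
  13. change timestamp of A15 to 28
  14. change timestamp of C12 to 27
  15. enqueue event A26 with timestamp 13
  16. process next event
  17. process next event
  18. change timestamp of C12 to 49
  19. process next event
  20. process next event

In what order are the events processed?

P28 → B21 → E7 → A9 → A26 → A13 → A15

add P28 (timestamp 3) → {P28:3}
add A15 (timestamp 45) → {P28:3, A15:45}
add C12 (timestamp 42) → {P28:3, C12:42, A15:45}
process next event → P28; now {C12:42, A15:45}
add B21 (timestamp 32) → {B21:32, C12:42, A15:45}
process next event → B21; now {C12:42, A15:45}
add A13 (timestamp 19) → {A13:19, C12:42, A15:45}
add E7 (timestamp 11) → {E7:11, A13:19, C12:42, A15:45}
update A15 to timestamp 48 → {E7:11, A13:19, C12:42, A15:48}
process next event → E7; now {A13:19, C12:42, A15:48}
add A9 (timestamp 8) → {A9:8, A13:19, C12:42, A15:48}
update C12 to timestamp 60 → {A9:8, A13:19, A15:48, C12:60}
update A15 to timestamp 28 → {A9:8, A13:19, A15:28, C12:60}
update C12 to timestamp 27 → {A9:8, A13:19, C12:27, A15:28}
add A26 (timestamp 13) → {A9:8, A26:13, A13:19, C12:27, A15:28}
process next event → A9; now {A26:13, A13:19, C12:27, A15:28}
process next event → A26; now {A13:19, C12:27, A15:28}
update C12 to timestamp 49 → {A13:19, A15:28, C12:49}
process next event → A13; now {A15:28, C12:49}
process next event → A15; now {C12:49}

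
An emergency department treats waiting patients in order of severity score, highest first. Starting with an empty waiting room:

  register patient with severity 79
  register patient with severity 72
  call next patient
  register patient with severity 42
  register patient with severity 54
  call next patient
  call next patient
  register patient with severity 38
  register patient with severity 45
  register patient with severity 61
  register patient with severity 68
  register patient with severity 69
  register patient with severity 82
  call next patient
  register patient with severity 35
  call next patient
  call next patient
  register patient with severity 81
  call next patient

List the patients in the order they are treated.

[79, 72, 54, 82, 69, 68, 81]

insert 79 → {79}
insert 72 → {79, 72}
call next patient → 79; now {72}
insert 42 → {72, 42}
insert 54 → {72, 54, 42}
call next patient → 72; now {54, 42}
call next patient → 54; now {42}
insert 38 → {42, 38}
insert 45 → {45, 42, 38}
insert 61 → {61, 45, 42, 38}
insert 68 → {68, 61, 45, 42, 38}
insert 69 → {69, 68, 61, 45, 42, 38}
insert 82 → {82, 69, 68, 61, 45, 42, 38}
call next patient → 82; now {69, 68, 61, 45, 42, 38}
insert 35 → {69, 68, 61, 45, 42, 38, 35}
call next patient → 69; now {68, 61, 45, 42, 38, 35}
call next patient → 68; now {61, 45, 42, 38, 35}
insert 81 → {81, 61, 45, 42, 38, 35}
call next patient → 81; now {61, 45, 42, 38, 35}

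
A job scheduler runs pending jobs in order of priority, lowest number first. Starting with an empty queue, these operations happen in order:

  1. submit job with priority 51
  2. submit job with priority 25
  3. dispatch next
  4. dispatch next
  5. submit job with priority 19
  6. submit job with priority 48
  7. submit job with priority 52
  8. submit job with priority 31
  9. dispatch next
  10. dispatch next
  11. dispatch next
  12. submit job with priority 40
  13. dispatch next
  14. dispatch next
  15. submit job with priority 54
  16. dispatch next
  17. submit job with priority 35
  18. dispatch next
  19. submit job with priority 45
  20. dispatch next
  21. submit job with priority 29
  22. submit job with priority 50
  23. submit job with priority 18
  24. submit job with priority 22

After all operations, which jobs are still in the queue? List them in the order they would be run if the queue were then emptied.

18, 22, 29, 50

insert 51 → {51}
insert 25 → {25, 51}
dispatch next → 25; now {51}
dispatch next → 51; now {}
insert 19 → {19}
insert 48 → {19, 48}
insert 52 → {19, 48, 52}
insert 31 → {19, 31, 48, 52}
dispatch next → 19; now {31, 48, 52}
dispatch next → 31; now {48, 52}
dispatch next → 48; now {52}
insert 40 → {40, 52}
dispatch next → 40; now {52}
dispatch next → 52; now {}
insert 54 → {54}
dispatch next → 54; now {}
insert 35 → {35}
dispatch next → 35; now {}
insert 45 → {45}
dispatch next → 45; now {}
insert 29 → {29}
insert 50 → {29, 50}
insert 18 → {18, 29, 50}
insert 22 → {18, 22, 29, 50}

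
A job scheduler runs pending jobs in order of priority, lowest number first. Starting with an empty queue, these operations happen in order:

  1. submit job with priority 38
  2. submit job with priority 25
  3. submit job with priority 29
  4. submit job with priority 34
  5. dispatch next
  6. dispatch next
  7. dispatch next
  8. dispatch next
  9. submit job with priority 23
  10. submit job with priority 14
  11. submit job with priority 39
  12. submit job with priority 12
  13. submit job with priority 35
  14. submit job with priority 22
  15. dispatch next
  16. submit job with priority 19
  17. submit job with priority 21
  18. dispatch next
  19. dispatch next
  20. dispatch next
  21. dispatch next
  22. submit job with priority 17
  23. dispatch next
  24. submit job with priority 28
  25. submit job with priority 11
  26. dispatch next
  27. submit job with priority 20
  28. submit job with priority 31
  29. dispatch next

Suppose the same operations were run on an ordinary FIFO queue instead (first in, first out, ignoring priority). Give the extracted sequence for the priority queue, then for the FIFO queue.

priority queue: 25 → 29 → 34 → 38 → 12 → 14 → 19 → 21 → 22 → 17 → 11 → 20; FIFO queue: 38 → 25 → 29 → 34 → 23 → 14 → 39 → 12 → 35 → 22 → 19 → 21

insert 38 → {38}
insert 25 → {25, 38}
insert 29 → {25, 29, 38}
insert 34 → {25, 29, 34, 38}
dispatch next → 25; now {29, 34, 38}
dispatch next → 29; now {34, 38}
dispatch next → 34; now {38}
dispatch next → 38; now {}
insert 23 → {23}
insert 14 → {14, 23}
insert 39 → {14, 23, 39}
insert 12 → {12, 14, 23, 39}
insert 35 → {12, 14, 23, 35, 39}
insert 22 → {12, 14, 22, 23, 35, 39}
dispatch next → 12; now {14, 22, 23, 35, 39}
insert 19 → {14, 19, 22, 23, 35, 39}
insert 21 → {14, 19, 21, 22, 23, 35, 39}
dispatch next → 14; now {19, 21, 22, 23, 35, 39}
dispatch next → 19; now {21, 22, 23, 35, 39}
dispatch next → 21; now {22, 23, 35, 39}
dispatch next → 22; now {23, 35, 39}
insert 17 → {17, 23, 35, 39}
dispatch next → 17; now {23, 35, 39}
insert 28 → {23, 28, 35, 39}
insert 11 → {11, 23, 28, 35, 39}
dispatch next → 11; now {23, 28, 35, 39}
insert 20 → {20, 23, 28, 35, 39}
insert 31 → {20, 23, 28, 31, 35, 39}
dispatch next → 20; now {23, 28, 31, 35, 39}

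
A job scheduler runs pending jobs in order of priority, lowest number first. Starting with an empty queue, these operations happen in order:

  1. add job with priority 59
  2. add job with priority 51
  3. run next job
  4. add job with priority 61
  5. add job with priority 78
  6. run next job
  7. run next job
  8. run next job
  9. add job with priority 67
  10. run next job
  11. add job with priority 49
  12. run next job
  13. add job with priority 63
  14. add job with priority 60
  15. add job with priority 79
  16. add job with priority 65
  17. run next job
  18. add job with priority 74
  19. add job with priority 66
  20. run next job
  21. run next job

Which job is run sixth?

insert 59 → {59}
insert 51 → {51, 59}
run next job → 51; now {59}
insert 61 → {59, 61}
insert 78 → {59, 61, 78}
run next job → 59; now {61, 78}
run next job → 61; now {78}
run next job → 78; now {}
insert 67 → {67}
run next job → 67; now {}
insert 49 → {49}
run next job → 49; now {}
insert 63 → {63}
insert 60 → {60, 63}
insert 79 → {60, 63, 79}
insert 65 → {60, 63, 65, 79}
run next job → 60; now {63, 65, 79}
insert 74 → {63, 65, 74, 79}
insert 66 → {63, 65, 66, 74, 79}
run next job → 63; now {65, 66, 74, 79}
run next job → 65; now {66, 74, 79}

49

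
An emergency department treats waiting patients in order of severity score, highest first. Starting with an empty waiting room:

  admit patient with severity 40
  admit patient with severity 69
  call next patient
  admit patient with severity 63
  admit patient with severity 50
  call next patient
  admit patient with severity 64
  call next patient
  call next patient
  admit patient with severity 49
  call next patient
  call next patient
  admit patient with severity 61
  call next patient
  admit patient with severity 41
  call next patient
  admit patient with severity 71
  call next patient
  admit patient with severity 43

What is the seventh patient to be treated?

61

insert 40 → {40}
insert 69 → {69, 40}
call next patient → 69; now {40}
insert 63 → {63, 40}
insert 50 → {63, 50, 40}
call next patient → 63; now {50, 40}
insert 64 → {64, 50, 40}
call next patient → 64; now {50, 40}
call next patient → 50; now {40}
insert 49 → {49, 40}
call next patient → 49; now {40}
call next patient → 40; now {}
insert 61 → {61}
call next patient → 61; now {}
insert 41 → {41}
call next patient → 41; now {}
insert 71 → {71}
call next patient → 71; now {}
insert 43 → {43}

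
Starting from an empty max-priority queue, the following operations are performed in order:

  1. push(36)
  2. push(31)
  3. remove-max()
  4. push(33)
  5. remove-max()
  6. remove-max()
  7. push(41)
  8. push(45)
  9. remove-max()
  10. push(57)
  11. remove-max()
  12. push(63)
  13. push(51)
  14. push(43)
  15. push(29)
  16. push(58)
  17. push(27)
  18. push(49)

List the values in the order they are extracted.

[36, 33, 31, 45, 57]

insert 36 → {36}
insert 31 → {36, 31}
remove-max → 36; now {31}
insert 33 → {33, 31}
remove-max → 33; now {31}
remove-max → 31; now {}
insert 41 → {41}
insert 45 → {45, 41}
remove-max → 45; now {41}
insert 57 → {57, 41}
remove-max → 57; now {41}
insert 63 → {63, 41}
insert 51 → {63, 51, 41}
insert 43 → {63, 51, 43, 41}
insert 29 → {63, 51, 43, 41, 29}
insert 58 → {63, 58, 51, 43, 41, 29}
insert 27 → {63, 58, 51, 43, 41, 29, 27}
insert 49 → {63, 58, 51, 49, 43, 41, 29, 27}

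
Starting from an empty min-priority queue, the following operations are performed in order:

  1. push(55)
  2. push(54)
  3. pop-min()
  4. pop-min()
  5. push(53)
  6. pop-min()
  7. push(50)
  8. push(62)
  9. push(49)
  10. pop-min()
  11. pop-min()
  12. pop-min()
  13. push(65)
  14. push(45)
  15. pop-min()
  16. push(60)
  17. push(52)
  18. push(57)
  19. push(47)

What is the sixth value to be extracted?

insert 55 → {55}
insert 54 → {54, 55}
pop-min → 54; now {55}
pop-min → 55; now {}
insert 53 → {53}
pop-min → 53; now {}
insert 50 → {50}
insert 62 → {50, 62}
insert 49 → {49, 50, 62}
pop-min → 49; now {50, 62}
pop-min → 50; now {62}
pop-min → 62; now {}
insert 65 → {65}
insert 45 → {45, 65}
pop-min → 45; now {65}
insert 60 → {60, 65}
insert 52 → {52, 60, 65}
insert 57 → {52, 57, 60, 65}
insert 47 → {47, 52, 57, 60, 65}

62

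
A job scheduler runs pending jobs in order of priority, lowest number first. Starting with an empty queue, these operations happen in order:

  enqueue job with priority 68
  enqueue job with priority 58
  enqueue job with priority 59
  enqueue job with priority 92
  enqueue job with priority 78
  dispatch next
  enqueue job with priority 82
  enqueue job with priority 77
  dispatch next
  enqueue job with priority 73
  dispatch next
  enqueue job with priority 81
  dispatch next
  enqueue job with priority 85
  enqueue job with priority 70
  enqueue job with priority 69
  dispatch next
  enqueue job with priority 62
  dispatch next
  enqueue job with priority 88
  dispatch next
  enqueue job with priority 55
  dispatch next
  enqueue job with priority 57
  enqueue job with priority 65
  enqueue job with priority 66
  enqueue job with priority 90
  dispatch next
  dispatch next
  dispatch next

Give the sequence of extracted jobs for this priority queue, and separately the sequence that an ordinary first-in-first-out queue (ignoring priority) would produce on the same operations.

priority queue: 58 → 59 → 68 → 73 → 69 → 62 → 70 → 55 → 57 → 65 → 66; FIFO queue: [68, 58, 59, 92, 78, 82, 77, 73, 81, 85, 70]

insert 68 → {68}
insert 58 → {58, 68}
insert 59 → {58, 59, 68}
insert 92 → {58, 59, 68, 92}
insert 78 → {58, 59, 68, 78, 92}
dispatch next → 58; now {59, 68, 78, 92}
insert 82 → {59, 68, 78, 82, 92}
insert 77 → {59, 68, 77, 78, 82, 92}
dispatch next → 59; now {68, 77, 78, 82, 92}
insert 73 → {68, 73, 77, 78, 82, 92}
dispatch next → 68; now {73, 77, 78, 82, 92}
insert 81 → {73, 77, 78, 81, 82, 92}
dispatch next → 73; now {77, 78, 81, 82, 92}
insert 85 → {77, 78, 81, 82, 85, 92}
insert 70 → {70, 77, 78, 81, 82, 85, 92}
insert 69 → {69, 70, 77, 78, 81, 82, 85, 92}
dispatch next → 69; now {70, 77, 78, 81, 82, 85, 92}
insert 62 → {62, 70, 77, 78, 81, 82, 85, 92}
dispatch next → 62; now {70, 77, 78, 81, 82, 85, 92}
insert 88 → {70, 77, 78, 81, 82, 85, 88, 92}
dispatch next → 70; now {77, 78, 81, 82, 85, 88, 92}
insert 55 → {55, 77, 78, 81, 82, 85, 88, 92}
dispatch next → 55; now {77, 78, 81, 82, 85, 88, 92}
insert 57 → {57, 77, 78, 81, 82, 85, 88, 92}
insert 65 → {57, 65, 77, 78, 81, 82, 85, 88, 92}
insert 66 → {57, 65, 66, 77, 78, 81, 82, 85, 88, 92}
insert 90 → {57, 65, 66, 77, 78, 81, 82, 85, 88, 90, 92}
dispatch next → 57; now {65, 66, 77, 78, 81, 82, 85, 88, 90, 92}
dispatch next → 65; now {66, 77, 78, 81, 82, 85, 88, 90, 92}
dispatch next → 66; now {77, 78, 81, 82, 85, 88, 90, 92}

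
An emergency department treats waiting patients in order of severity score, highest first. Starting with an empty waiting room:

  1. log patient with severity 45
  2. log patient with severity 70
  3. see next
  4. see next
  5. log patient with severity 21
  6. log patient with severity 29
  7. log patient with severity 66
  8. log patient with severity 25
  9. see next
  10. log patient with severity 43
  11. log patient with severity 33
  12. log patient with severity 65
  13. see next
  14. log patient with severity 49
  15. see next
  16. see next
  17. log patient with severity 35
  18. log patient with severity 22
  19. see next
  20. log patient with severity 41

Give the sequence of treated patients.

insert 45 → {45}
insert 70 → {70, 45}
see next → 70; now {45}
see next → 45; now {}
insert 21 → {21}
insert 29 → {29, 21}
insert 66 → {66, 29, 21}
insert 25 → {66, 29, 25, 21}
see next → 66; now {29, 25, 21}
insert 43 → {43, 29, 25, 21}
insert 33 → {43, 33, 29, 25, 21}
insert 65 → {65, 43, 33, 29, 25, 21}
see next → 65; now {43, 33, 29, 25, 21}
insert 49 → {49, 43, 33, 29, 25, 21}
see next → 49; now {43, 33, 29, 25, 21}
see next → 43; now {33, 29, 25, 21}
insert 35 → {35, 33, 29, 25, 21}
insert 22 → {35, 33, 29, 25, 22, 21}
see next → 35; now {33, 29, 25, 22, 21}
insert 41 → {41, 33, 29, 25, 22, 21}

70 → 45 → 66 → 65 → 49 → 43 → 35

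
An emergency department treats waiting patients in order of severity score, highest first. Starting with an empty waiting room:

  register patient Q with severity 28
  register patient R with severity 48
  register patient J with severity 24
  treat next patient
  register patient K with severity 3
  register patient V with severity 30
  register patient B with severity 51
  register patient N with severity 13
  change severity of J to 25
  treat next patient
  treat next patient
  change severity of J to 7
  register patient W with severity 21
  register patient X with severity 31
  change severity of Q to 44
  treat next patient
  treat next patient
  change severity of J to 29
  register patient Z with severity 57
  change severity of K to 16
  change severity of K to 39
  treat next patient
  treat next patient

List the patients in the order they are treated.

add Q (severity 28) → {Q:28}
add R (severity 48) → {R:48, Q:28}
add J (severity 24) → {R:48, Q:28, J:24}
treat next patient → R; now {Q:28, J:24}
add K (severity 3) → {Q:28, J:24, K:3}
add V (severity 30) → {V:30, Q:28, J:24, K:3}
add B (severity 51) → {B:51, V:30, Q:28, J:24, K:3}
add N (severity 13) → {B:51, V:30, Q:28, J:24, N:13, K:3}
update J to severity 25 → {B:51, V:30, Q:28, J:25, N:13, K:3}
treat next patient → B; now {V:30, Q:28, J:25, N:13, K:3}
treat next patient → V; now {Q:28, J:25, N:13, K:3}
update J to severity 7 → {Q:28, N:13, J:7, K:3}
add W (severity 21) → {Q:28, W:21, N:13, J:7, K:3}
add X (severity 31) → {X:31, Q:28, W:21, N:13, J:7, K:3}
update Q to severity 44 → {Q:44, X:31, W:21, N:13, J:7, K:3}
treat next patient → Q; now {X:31, W:21, N:13, J:7, K:3}
treat next patient → X; now {W:21, N:13, J:7, K:3}
update J to severity 29 → {J:29, W:21, N:13, K:3}
add Z (severity 57) → {Z:57, J:29, W:21, N:13, K:3}
update K to severity 16 → {Z:57, J:29, W:21, K:16, N:13}
update K to severity 39 → {Z:57, K:39, J:29, W:21, N:13}
treat next patient → Z; now {K:39, J:29, W:21, N:13}
treat next patient → K; now {J:29, W:21, N:13}

[R, B, V, Q, X, Z, K]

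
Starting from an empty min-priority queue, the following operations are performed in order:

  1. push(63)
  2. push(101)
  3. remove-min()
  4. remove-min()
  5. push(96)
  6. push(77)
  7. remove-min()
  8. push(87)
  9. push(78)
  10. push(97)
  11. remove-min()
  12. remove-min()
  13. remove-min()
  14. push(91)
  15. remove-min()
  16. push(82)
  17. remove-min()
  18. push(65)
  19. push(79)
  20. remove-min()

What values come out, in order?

63 → 101 → 77 → 78 → 87 → 96 → 91 → 82 → 65

insert 63 → {63}
insert 101 → {63, 101}
remove-min → 63; now {101}
remove-min → 101; now {}
insert 96 → {96}
insert 77 → {77, 96}
remove-min → 77; now {96}
insert 87 → {87, 96}
insert 78 → {78, 87, 96}
insert 97 → {78, 87, 96, 97}
remove-min → 78; now {87, 96, 97}
remove-min → 87; now {96, 97}
remove-min → 96; now {97}
insert 91 → {91, 97}
remove-min → 91; now {97}
insert 82 → {82, 97}
remove-min → 82; now {97}
insert 65 → {65, 97}
insert 79 → {65, 79, 97}
remove-min → 65; now {79, 97}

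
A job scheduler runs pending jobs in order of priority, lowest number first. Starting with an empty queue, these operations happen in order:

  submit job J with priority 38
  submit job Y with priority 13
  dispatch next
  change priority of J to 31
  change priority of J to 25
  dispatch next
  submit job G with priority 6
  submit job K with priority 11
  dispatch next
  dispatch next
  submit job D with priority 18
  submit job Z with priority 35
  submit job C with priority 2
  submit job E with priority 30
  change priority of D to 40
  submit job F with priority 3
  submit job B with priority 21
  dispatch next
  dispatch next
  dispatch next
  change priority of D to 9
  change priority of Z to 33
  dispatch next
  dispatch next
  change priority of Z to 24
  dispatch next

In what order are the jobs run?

add J (priority 38) → {J:38}
add Y (priority 13) → {Y:13, J:38}
dispatch next → Y; now {J:38}
update J to priority 31 → {J:31}
update J to priority 25 → {J:25}
dispatch next → J; now {}
add G (priority 6) → {G:6}
add K (priority 11) → {G:6, K:11}
dispatch next → G; now {K:11}
dispatch next → K; now {}
add D (priority 18) → {D:18}
add Z (priority 35) → {D:18, Z:35}
add C (priority 2) → {C:2, D:18, Z:35}
add E (priority 30) → {C:2, D:18, E:30, Z:35}
update D to priority 40 → {C:2, E:30, Z:35, D:40}
add F (priority 3) → {C:2, F:3, E:30, Z:35, D:40}
add B (priority 21) → {C:2, F:3, B:21, E:30, Z:35, D:40}
dispatch next → C; now {F:3, B:21, E:30, Z:35, D:40}
dispatch next → F; now {B:21, E:30, Z:35, D:40}
dispatch next → B; now {E:30, Z:35, D:40}
update D to priority 9 → {D:9, E:30, Z:35}
update Z to priority 33 → {D:9, E:30, Z:33}
dispatch next → D; now {E:30, Z:33}
dispatch next → E; now {Z:33}
update Z to priority 24 → {Z:24}
dispatch next → Z; now {}

Y → J → G → K → C → F → B → D → E → Z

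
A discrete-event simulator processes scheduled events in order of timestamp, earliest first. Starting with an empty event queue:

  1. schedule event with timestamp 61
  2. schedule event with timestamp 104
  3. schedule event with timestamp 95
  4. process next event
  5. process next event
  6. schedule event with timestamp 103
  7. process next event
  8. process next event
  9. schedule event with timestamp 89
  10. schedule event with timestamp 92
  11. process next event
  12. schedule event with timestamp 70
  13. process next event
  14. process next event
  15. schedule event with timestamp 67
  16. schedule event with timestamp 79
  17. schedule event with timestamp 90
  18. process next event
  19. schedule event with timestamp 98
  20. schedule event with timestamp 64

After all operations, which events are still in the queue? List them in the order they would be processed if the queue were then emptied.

insert 61 → {61}
insert 104 → {61, 104}
insert 95 → {61, 95, 104}
process next event → 61; now {95, 104}
process next event → 95; now {104}
insert 103 → {103, 104}
process next event → 103; now {104}
process next event → 104; now {}
insert 89 → {89}
insert 92 → {89, 92}
process next event → 89; now {92}
insert 70 → {70, 92}
process next event → 70; now {92}
process next event → 92; now {}
insert 67 → {67}
insert 79 → {67, 79}
insert 90 → {67, 79, 90}
process next event → 67; now {79, 90}
insert 98 → {79, 90, 98}
insert 64 → {64, 79, 90, 98}

[64, 79, 90, 98]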